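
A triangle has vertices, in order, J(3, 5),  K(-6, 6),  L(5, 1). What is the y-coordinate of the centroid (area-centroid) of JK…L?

4

Apply Gauss's area formula. First the cross-terms c_i = x_i·y_{i+1} − x_{i+1}·y_i:
  48, -36, 22  ⇒  2A = 34, A = 17.
Then Σ (y_i + y_{i+1})·c_i = 408, so ȳ = 408 / (6·17) = 4.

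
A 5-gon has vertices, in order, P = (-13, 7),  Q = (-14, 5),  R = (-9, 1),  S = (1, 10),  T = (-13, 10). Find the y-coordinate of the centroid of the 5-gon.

761/114

Apply the shoelace (surveyor's) formula. First the cross-terms c_i = x_i·y_{i+1} − x_{i+1}·y_i:
  33, 31, -91, 140, 39  ⇒  2A = 152, A = 76.
Then Σ (y_i + y_{i+1})·c_i = 3044, so ȳ = 3044 / (6·76) = 761/114.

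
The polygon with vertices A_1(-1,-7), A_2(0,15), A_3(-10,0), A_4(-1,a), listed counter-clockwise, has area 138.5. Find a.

The doubled signed area Σ (x_i y_{i+1} − x_{i+1} y_i) is linear in a.
With a=0 it equals 142; the coefficient of a is -9 (from the two edges through A_4).
So -9·a + 142 = 2·138.5 = 277 ⇒ a = -15.

-15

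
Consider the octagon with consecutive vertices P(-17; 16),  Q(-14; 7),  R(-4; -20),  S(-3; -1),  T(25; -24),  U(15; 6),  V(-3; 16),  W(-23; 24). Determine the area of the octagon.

P→Q: (-17)(7) − (-14)(16) = 105
Q→R: (-14)(-20) − (-4)(7) = 308
R→S: (-4)(-1) − (-3)(-20) = -56
S→T: (-3)(-24) − (25)(-1) = 97
T→U: (25)(6) − (15)(-24) = 510
U→V: (15)(16) − (-3)(6) = 258
V→W: (-3)(24) − (-23)(16) = 296
W→P: (-23)(16) − (-17)(24) = 40
Σ = 1558
Area = |Σ|/2 = 779.

779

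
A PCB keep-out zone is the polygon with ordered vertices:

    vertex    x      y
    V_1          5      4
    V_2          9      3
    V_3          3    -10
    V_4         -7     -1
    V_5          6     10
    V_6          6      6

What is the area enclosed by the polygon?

143.5

Σ = (-21) + (-99) + (-73) + (-64) + (-24) + (-6) = -287
Area = |Σ|/2 = 143.5.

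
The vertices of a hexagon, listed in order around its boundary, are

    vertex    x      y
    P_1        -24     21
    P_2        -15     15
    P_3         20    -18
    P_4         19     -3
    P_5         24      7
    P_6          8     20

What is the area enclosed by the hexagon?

742

Apply the shoelace formula: 2A = Σ (x_i·y_{i+1} − x_{i+1}·y_i), indices taken mod 6.
Cross-terms: -45, -30, 282, 205, 424, 648  ⇒  Σ = 1484
Area = |Σ|/2 = 742.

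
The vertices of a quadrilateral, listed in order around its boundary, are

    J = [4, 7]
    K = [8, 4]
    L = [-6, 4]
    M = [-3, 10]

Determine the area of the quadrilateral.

46.5

Σ = (-40) + (56) + (-48) + (-61) = -93
Area = |Σ|/2 = 46.5.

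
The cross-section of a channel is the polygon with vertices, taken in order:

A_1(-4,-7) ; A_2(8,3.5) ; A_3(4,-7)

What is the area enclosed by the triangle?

Cross-terms: 42, -70, -56  ⇒  Σ = -84
Area = |Σ|/2 = 42.

42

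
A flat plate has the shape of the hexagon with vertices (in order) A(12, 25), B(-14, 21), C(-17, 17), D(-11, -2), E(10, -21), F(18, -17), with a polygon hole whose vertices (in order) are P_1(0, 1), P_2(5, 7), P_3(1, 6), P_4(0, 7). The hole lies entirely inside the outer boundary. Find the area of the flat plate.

Outer boundary:
Σ = (602) + (119) + (221) + (251) + (208) + (654) = 2055
Area = |Σ|/2 = 1027.5.
Hole:
Σ = (-5) + (23) + (7) + (0) = 25
Area = |Σ|/2 = 12.5.
Net area = 1027.5 − 12.5 = 1015.

1015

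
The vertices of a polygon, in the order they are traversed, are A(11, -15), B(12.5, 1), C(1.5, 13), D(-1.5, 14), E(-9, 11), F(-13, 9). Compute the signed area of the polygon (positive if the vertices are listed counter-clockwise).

A→B: (11)(1) − (12.5)(-15) = 198.5
B→C: (12.5)(13) − (1.5)(1) = 161
C→D: (1.5)(14) − (-1.5)(13) = 40.5
D→E: (-1.5)(11) − (-9)(14) = 109.5
E→F: (-9)(9) − (-13)(11) = 62
F→A: (-13)(-15) − (11)(9) = 96
Σ = 667.5
Signed area = Σ/2 = 333.75 (positive ⇒ counter-clockwise traversal).

333.75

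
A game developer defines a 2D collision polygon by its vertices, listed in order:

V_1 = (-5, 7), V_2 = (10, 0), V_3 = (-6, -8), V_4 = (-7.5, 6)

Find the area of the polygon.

Apply the surveyor's formula: 2A = Σ (x_i·y_{i+1} − x_{i+1}·y_i), indices taken mod 4.
Cross-terms: -70, -80, -96, -22.5  ⇒  Σ = -268.5
Area = |Σ|/2 = 134.25.

134.25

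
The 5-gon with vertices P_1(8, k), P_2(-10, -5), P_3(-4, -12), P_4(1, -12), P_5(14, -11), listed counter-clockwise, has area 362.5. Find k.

15

The doubled signed area Σ (x_i y_{i+1} − x_{i+1} y_i) is linear in k.
With k=0 it equals 365; the coefficient of k is 24 (from the two edges through P_1).
So 24·k + 365 = 2·362.5 = 725 ⇒ k = 15.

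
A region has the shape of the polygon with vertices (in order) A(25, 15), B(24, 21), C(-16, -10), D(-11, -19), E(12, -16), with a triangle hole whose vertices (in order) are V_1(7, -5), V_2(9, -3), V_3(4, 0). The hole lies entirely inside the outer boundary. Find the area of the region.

Outer boundary:
Apply the shoelace formula: 2A = Σ (x_i·y_{i+1} − x_{i+1}·y_i), indices taken mod 5.
Cross-terms: 165, 96, 194, 404, 580  ⇒  Σ = 1439
Area = |Σ|/2 = 719.5.
Hole:
Σ = (24) + (12) + (-20) = 16
Area = |Σ|/2 = 8.
Net area = 719.5 − 8 = 711.5.

711.5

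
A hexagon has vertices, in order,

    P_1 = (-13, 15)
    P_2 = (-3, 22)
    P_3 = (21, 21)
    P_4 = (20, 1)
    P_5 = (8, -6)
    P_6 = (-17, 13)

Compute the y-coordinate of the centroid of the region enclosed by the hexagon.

824/81

Apply the shoelace (surveyor's) formula. First the cross-terms c_i = x_i·y_{i+1} − x_{i+1}·y_i:
  -241, -525, -399, -128, 2, -86  ⇒  2A = -1377, A = -688.5.
Then Σ (y_i + y_{i+1})·c_i = -42024, so ȳ = -42024 / (6·(-688.5)) = 824/81.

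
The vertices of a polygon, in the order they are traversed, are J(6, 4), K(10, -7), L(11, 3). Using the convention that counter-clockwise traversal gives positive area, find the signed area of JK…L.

25.5

Cross-terms: -82, 107, 26  ⇒  Σ = 51
Signed area = Σ/2 = 25.5 (positive ⇒ counter-clockwise traversal).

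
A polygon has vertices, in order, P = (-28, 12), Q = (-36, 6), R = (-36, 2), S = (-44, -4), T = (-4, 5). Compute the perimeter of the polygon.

|PQ| = √((-8)² + (-6)²) = √100 = 10
|QR| = √((0)² + (-4)²) = √16 = 4
|RS| = √((-8)² + (-6)²) = √100 = 10
|ST| = √((40)² + (9)²) = √1681 = 41
|TP| = √((-24)² + (7)²) = √625 = 25
Perimeter = 10 + 4 + 10 + 41 + 25 = 90.

90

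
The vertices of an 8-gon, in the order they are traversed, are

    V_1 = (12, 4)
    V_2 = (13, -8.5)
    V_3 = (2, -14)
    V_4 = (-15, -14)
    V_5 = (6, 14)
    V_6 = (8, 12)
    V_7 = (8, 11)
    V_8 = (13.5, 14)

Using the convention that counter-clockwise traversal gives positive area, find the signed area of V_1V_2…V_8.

-440.75

Apply the shoelace (surveyor's) formula: 2A = Σ (x_i·y_{i+1} − x_{i+1}·y_i), indices taken mod 8.
V_1→V_2: (12)(-8.5) − (13)(4) = -154
V_2→V_3: (13)(-14) − (2)(-8.5) = -165
V_3→V_4: (2)(-14) − (-15)(-14) = -238
V_4→V_5: (-15)(14) − (6)(-14) = -126
V_5→V_6: (6)(12) − (8)(14) = -40
V_6→V_7: (8)(11) − (8)(12) = -8
V_7→V_8: (8)(14) − (13.5)(11) = -36.5
V_8→V_1: (13.5)(4) − (12)(14) = -114
Σ = -881.5
Signed area = Σ/2 = -440.75 (negative ⇒ clockwise traversal).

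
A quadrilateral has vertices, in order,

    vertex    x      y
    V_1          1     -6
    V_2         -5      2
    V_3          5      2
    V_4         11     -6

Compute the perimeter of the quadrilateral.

|V_1V_2| = √((-6)² + (8)²) = √100 = 10
|V_2V_3| = √((10)² + (0)²) = √100 = 10
|V_3V_4| = √((6)² + (-8)²) = √100 = 10
|V_4V_1| = √((-10)² + (0)²) = √100 = 10
Perimeter = 10 + 10 + 10 + 10 = 40.

40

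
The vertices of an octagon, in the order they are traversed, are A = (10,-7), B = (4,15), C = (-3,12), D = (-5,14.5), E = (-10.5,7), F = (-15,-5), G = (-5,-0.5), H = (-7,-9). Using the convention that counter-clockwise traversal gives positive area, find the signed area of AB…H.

Σ = (178) + (93) + (16.5) + (117.25) + (157.5) + (-17.5) + (41.5) + (139) = 725.25
Signed area = Σ/2 = 362.625 (positive ⇒ counter-clockwise traversal).

362.625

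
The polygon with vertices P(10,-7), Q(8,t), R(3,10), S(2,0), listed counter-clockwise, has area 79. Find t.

Write out the shoelace sum; only the two edges meeting at Q involve t:
2·Area = [(10·t − 8·(-7)) + (8·10 − 3·t)] + -34
       = 7·t + 102 = 158
⇒ t = 8.

8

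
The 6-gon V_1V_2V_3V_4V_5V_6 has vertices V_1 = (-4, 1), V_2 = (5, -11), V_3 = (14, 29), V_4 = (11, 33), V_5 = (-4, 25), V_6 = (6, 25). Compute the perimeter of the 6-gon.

|V_1V_2| = √((9)² + (-12)²) = √225 = 15
|V_2V_3| = √((9)² + (40)²) = √1681 = 41
|V_3V_4| = √((-3)² + (4)²) = √25 = 5
|V_4V_5| = √((-15)² + (-8)²) = √289 = 17
|V_5V_6| = √((10)² + (0)²) = √100 = 10
|V_6V_1| = √((-10)² + (-24)²) = √676 = 26
Perimeter = 15 + 41 + 5 + 17 + 10 + 26 = 114.

114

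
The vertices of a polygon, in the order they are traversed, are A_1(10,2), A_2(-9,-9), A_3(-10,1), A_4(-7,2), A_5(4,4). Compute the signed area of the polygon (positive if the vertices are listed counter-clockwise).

Σ = (-72) + (-99) + (-13) + (-36) + (-32) = -252
Signed area = Σ/2 = -126 (negative ⇒ clockwise traversal).

-126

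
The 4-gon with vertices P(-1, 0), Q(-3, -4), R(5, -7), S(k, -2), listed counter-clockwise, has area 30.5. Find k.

4

Write out the shoelace sum; only the two edges meeting at S involve k:
2·Area = [(5·(-2) − k·(-7)) + (k·0 − (-1)·(-2))] + 45
       = 7·k + 33 = 61
⇒ k = 4.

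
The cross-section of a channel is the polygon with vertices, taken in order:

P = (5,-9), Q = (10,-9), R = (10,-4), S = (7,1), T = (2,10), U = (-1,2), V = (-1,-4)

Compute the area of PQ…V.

Apply Gauss's area formula: 2A = Σ (x_i·y_{i+1} − x_{i+1}·y_i), indices taken mod 7.
P→Q: (5)(-9) − (10)(-9) = 45
Q→R: (10)(-4) − (10)(-9) = 50
R→S: (10)(1) − (7)(-4) = 38
S→T: (7)(10) − (2)(1) = 68
T→U: (2)(2) − (-1)(10) = 14
U→V: (-1)(-4) − (-1)(2) = 6
V→P: (-1)(-9) − (5)(-4) = 29
Σ = 250
Area = |Σ|/2 = 125.

125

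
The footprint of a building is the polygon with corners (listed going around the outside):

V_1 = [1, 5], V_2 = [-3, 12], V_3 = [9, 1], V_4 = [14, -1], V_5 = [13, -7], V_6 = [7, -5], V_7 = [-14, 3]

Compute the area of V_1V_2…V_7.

Apply the surveyor's formula: 2A = Σ (x_i·y_{i+1} − x_{i+1}·y_i), indices taken mod 7.
Cross-terms: 27, -111, -23, -85, -16, -49, -73  ⇒  Σ = -330
Area = |Σ|/2 = 165.

165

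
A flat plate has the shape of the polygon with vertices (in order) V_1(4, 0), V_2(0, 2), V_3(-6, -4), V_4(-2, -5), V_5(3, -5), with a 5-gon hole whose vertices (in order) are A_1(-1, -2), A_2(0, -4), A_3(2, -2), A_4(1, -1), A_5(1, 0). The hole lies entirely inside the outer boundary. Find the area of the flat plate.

Outer boundary:
Apply the shoelace (surveyor's) formula: 2A = Σ (x_i·y_{i+1} − x_{i+1}·y_i), indices taken mod 5.
V_1→V_2: (4)(2) − (0)(0) = 8
V_2→V_3: (0)(-4) − (-6)(2) = 12
V_3→V_4: (-6)(-5) − (-2)(-4) = 22
V_4→V_5: (-2)(-5) − (3)(-5) = 25
V_5→V_1: (3)(0) − (4)(-5) = 20
Σ = 87
Area = |Σ|/2 = 43.5.
Hole:
Cross-terms: 4, 8, 0, 1, -2  ⇒  Σ = 11
Area = |Σ|/2 = 5.5.
Net area = 43.5 − 5.5 = 38.

38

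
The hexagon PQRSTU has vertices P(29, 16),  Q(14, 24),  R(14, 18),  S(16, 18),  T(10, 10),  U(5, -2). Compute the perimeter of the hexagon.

78

|PQ| = √((-15)² + (8)²) = √289 = 17
|QR| = √((0)² + (-6)²) = √36 = 6
|RS| = √((2)² + (0)²) = √4 = 2
|ST| = √((-6)² + (-8)²) = √100 = 10
|TU| = √((-5)² + (-12)²) = √169 = 13
|UP| = √((24)² + (18)²) = √900 = 30
Perimeter = 17 + 6 + 2 + 10 + 13 + 30 = 78.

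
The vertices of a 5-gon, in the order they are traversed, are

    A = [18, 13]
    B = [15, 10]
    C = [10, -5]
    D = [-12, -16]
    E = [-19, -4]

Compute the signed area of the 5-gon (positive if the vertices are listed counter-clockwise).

-420.5

Apply the surveyor's formula: 2A = Σ (x_i·y_{i+1} − x_{i+1}·y_i), indices taken mod 5.
Σ = (-15) + (-175) + (-220) + (-256) + (-175) = -841
Signed area = Σ/2 = -420.5 (negative ⇒ clockwise traversal).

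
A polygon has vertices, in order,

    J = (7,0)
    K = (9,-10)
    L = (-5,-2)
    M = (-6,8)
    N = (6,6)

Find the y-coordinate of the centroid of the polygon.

Apply the surveyor's formula. First the cross-terms c_i = x_i·y_{i+1} − x_{i+1}·y_i:
  -70, -68, -52, -84, -42  ⇒  2A = -316, A = -158.
Then Σ (y_i + y_{i+1})·c_i = -224, so ȳ = -224 / (6·(-158)) = 56/237.

56/237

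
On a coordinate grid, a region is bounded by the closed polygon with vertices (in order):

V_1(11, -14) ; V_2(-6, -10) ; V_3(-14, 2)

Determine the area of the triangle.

Apply Gauss's area formula: 2A = Σ (x_i·y_{i+1} − x_{i+1}·y_i), indices taken mod 3.
Σ = (-194) + (-152) + (174) = -172
Area = |Σ|/2 = 86.

86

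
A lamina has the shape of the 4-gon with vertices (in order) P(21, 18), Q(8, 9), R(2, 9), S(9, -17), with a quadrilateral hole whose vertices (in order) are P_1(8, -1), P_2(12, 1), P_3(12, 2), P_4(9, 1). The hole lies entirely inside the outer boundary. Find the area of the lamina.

Outer boundary:
Apply the surveyor's formula: 2A = Σ (x_i·y_{i+1} − x_{i+1}·y_i), indices taken mod 4.
Cross-terms: 45, 54, -115, 519  ⇒  Σ = 503
Area = |Σ|/2 = 251.5.
Hole:
Apply the shoelace (surveyor's) formula: 2A = Σ (x_i·y_{i+1} − x_{i+1}·y_i), indices taken mod 4.
Cross-terms: 20, 12, -6, -17  ⇒  Σ = 9
Area = |Σ|/2 = 4.5.
Net area = 251.5 − 4.5 = 247.

247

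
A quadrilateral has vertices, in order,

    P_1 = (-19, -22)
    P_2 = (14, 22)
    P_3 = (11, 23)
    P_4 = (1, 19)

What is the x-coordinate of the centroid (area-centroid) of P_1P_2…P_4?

-8/9

Apply the shoelace formula. First the cross-terms c_i = x_i·y_{i+1} − x_{i+1}·y_i:
  -110, 80, 186, 339  ⇒  2A = 495, A = 247.5.
Then Σ (x_i + x_{i+1})·c_i = -1320, so x̄ = -1320 / (6·247.5) = -8/9.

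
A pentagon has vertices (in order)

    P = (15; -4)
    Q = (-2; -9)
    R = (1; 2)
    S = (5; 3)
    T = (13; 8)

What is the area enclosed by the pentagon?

158

Σ = (-143) + (5) + (-7) + (1) + (-172) = -316
Area = |Σ|/2 = 158.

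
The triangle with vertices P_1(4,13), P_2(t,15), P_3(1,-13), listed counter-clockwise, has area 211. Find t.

The doubled signed area Σ (x_i y_{i+1} − x_{i+1} y_i) is linear in t.
With t=0 it equals 110; the coefficient of t is -26 (from the two edges through P_2).
So -26·t + 110 = 2·211 = 422 ⇒ t = -12.

-12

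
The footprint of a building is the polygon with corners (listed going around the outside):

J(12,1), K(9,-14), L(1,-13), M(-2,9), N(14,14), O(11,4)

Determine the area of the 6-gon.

Apply the surveyor's formula: 2A = Σ (x_i·y_{i+1} − x_{i+1}·y_i), indices taken mod 6.
Σ = (-177) + (-103) + (-17) + (-154) + (-98) + (-37) = -586
Area = |Σ|/2 = 293.

293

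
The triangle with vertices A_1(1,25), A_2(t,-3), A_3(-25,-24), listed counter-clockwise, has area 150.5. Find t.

The doubled signed area Σ (x_i y_{i+1} − x_{i+1} y_i) is linear in t.
With t=0 it equals -679; the coefficient of t is -49 (from the two edges through A_2).
So -49·t + -679 = 2·150.5 = 301 ⇒ t = -20.

-20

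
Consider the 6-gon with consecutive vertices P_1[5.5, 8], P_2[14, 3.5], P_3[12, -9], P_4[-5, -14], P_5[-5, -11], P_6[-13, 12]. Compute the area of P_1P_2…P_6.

Cross-terms: -92.75, -168, -213, -15, -203, -170  ⇒  Σ = -861.75
Area = |Σ|/2 = 430.875.

430.875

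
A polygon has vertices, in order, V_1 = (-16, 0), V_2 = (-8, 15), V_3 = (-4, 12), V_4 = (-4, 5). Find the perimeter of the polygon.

|V_1V_2| = √((8)² + (15)²) = √289 = 17
|V_2V_3| = √((4)² + (-3)²) = √25 = 5
|V_3V_4| = √((0)² + (-7)²) = √49 = 7
|V_4V_1| = √((-12)² + (-5)²) = √169 = 13
Perimeter = 17 + 5 + 7 + 13 = 42.

42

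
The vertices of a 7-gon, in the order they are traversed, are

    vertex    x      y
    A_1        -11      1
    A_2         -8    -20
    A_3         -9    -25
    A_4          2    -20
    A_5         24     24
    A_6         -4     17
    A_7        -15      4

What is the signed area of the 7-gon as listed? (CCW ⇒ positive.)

889

Apply the shoelace formula: 2A = Σ (x_i·y_{i+1} − x_{i+1}·y_i), indices taken mod 7.
A_1→A_2: (-11)(-20) − (-8)(1) = 228
A_2→A_3: (-8)(-25) − (-9)(-20) = 20
A_3→A_4: (-9)(-20) − (2)(-25) = 230
A_4→A_5: (2)(24) − (24)(-20) = 528
A_5→A_6: (24)(17) − (-4)(24) = 504
A_6→A_7: (-4)(4) − (-15)(17) = 239
A_7→A_1: (-15)(1) − (-11)(4) = 29
Σ = 1778
Signed area = Σ/2 = 889 (positive ⇒ counter-clockwise traversal).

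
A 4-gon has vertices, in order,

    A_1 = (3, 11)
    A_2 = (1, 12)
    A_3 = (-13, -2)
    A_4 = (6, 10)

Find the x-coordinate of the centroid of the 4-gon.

Apply Gauss's area formula. First the cross-terms c_i = x_i·y_{i+1} − x_{i+1}·y_i:
  25, 154, -118, 36  ⇒  2A = 97, A = 48.5.
Then Σ (x_i + x_{i+1})·c_i = -598, so x̄ = -598 / (6·48.5) = -598/291.

-598/291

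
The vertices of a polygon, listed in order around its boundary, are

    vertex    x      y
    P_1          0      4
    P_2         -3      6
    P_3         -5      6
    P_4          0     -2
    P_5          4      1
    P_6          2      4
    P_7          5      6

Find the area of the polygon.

34

P_1→P_2: (0)(6) − (-3)(4) = 12
P_2→P_3: (-3)(6) − (-5)(6) = 12
P_3→P_4: (-5)(-2) − (0)(6) = 10
P_4→P_5: (0)(1) − (4)(-2) = 8
P_5→P_6: (4)(4) − (2)(1) = 14
P_6→P_7: (2)(6) − (5)(4) = -8
P_7→P_1: (5)(4) − (0)(6) = 20
Σ = 68
Area = |Σ|/2 = 34.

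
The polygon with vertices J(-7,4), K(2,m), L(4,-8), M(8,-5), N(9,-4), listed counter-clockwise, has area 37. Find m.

-3

Write out the shoelace sum; only the two edges meeting at K involve m:
2·Area = [((-7)·m − 2·4) + (2·(-8) − 4·m)] + 65
       = -11·m + 41 = 74
⇒ m = -3.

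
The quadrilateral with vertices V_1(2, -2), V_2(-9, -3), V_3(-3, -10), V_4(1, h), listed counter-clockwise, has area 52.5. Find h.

-8

The doubled signed area Σ (x_i y_{i+1} − x_{i+1} y_i) is linear in h.
With h=0 it equals 65; the coefficient of h is -5 (from the two edges through V_4).
So -5·h + 65 = 2·52.5 = 105 ⇒ h = -8.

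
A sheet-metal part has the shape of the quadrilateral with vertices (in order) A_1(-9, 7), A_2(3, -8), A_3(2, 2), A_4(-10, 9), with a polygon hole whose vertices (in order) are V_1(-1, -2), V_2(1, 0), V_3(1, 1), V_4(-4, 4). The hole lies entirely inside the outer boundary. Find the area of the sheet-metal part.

Outer boundary:
Σ = (51) + (22) + (38) + (11) = 122
Area = |Σ|/2 = 61.
Hole:
Apply the shoelace formula: 2A = Σ (x_i·y_{i+1} − x_{i+1}·y_i), indices taken mod 4.
Cross-terms: 2, 1, 8, 12  ⇒  Σ = 23
Area = |Σ|/2 = 11.5.
Net area = 61 − 11.5 = 49.5.

49.5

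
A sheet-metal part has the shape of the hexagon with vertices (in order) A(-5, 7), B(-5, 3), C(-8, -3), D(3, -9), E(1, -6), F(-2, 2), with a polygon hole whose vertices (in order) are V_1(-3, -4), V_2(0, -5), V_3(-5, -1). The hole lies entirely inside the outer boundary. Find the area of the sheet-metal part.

55

Outer boundary:
Apply the shoelace formula: 2A = Σ (x_i·y_{i+1} − x_{i+1}·y_i), indices taken mod 6.
Cross-terms: 20, 39, 81, -9, -10, -4  ⇒  Σ = 117
Area = |Σ|/2 = 58.5.
Hole:
Apply the shoelace formula: 2A = Σ (x_i·y_{i+1} − x_{i+1}·y_i), indices taken mod 3.
Cross-terms: 15, -25, 17  ⇒  Σ = 7
Area = |Σ|/2 = 3.5.
Net area = 58.5 − 3.5 = 55.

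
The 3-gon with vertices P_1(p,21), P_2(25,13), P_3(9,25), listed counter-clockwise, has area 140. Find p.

The doubled signed area Σ (x_i y_{i+1} − x_{i+1} y_i) is linear in p.
With p=0 it equals 172; the coefficient of p is -12 (from the two edges through P_1).
So -12·p + 172 = 2·140 = 280 ⇒ p = -9.

-9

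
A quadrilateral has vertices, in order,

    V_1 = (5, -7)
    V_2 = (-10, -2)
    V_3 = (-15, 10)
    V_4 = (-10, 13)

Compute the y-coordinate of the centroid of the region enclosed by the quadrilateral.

2.75

Apply Gauss's area formula. First the cross-terms c_i = x_i·y_{i+1} − x_{i+1}·y_i:
  -80, -130, -95, 5  ⇒  2A = -300, A = -150.
Then Σ (y_i + y_{i+1})·c_i = -2475, so ȳ = -2475 / (6·(-150)) = 2.75.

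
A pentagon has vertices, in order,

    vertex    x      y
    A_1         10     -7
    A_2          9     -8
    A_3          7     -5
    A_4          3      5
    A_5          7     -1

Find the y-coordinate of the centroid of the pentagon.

-272/99

Apply the surveyor's formula. First the cross-terms c_i = x_i·y_{i+1} − x_{i+1}·y_i:
  -17, 11, 50, -38, -39  ⇒  2A = -33, A = -16.5.
Then Σ (y_i + y_{i+1})·c_i = 272, so ȳ = 272 / (6·(-16.5)) = -272/99.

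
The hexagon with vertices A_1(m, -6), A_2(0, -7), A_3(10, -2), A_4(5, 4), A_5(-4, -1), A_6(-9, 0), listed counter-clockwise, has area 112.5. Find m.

The doubled signed area Σ (x_i y_{i+1} − x_{i+1} y_i) is linear in m.
With m=0 it equals 176; the coefficient of m is -7 (from the two edges through A_1).
So -7·m + 176 = 2·112.5 = 225 ⇒ m = -7.

-7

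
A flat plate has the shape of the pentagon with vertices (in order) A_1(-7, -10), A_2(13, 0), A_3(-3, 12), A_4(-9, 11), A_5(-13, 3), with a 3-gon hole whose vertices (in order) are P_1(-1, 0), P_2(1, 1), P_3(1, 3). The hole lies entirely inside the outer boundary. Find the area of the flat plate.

Outer boundary:
Apply the surveyor's formula: 2A = Σ (x_i·y_{i+1} − x_{i+1}·y_i), indices taken mod 5.
A_1→A_2: (-7)(0) − (13)(-10) = 130
A_2→A_3: (13)(12) − (-3)(0) = 156
A_3→A_4: (-3)(11) − (-9)(12) = 75
A_4→A_5: (-9)(3) − (-13)(11) = 116
A_5→A_1: (-13)(-10) − (-7)(3) = 151
Σ = 628
Area = |Σ|/2 = 314.
Hole:
P_1→P_2: (-1)(1) − (1)(0) = -1
P_2→P_3: (1)(3) − (1)(1) = 2
P_3→P_1: (1)(0) − (-1)(3) = 3
Σ = 4
Area = |Σ|/2 = 2.
Net area = 314 − 2 = 312.

312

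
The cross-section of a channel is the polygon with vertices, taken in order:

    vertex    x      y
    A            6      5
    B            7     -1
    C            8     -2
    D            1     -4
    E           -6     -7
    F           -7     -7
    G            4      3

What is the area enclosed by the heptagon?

53

Apply the shoelace formula: 2A = Σ (x_i·y_{i+1} − x_{i+1}·y_i), indices taken mod 7.
A→B: (6)(-1) − (7)(5) = -41
B→C: (7)(-2) − (8)(-1) = -6
C→D: (8)(-4) − (1)(-2) = -30
D→E: (1)(-7) − (-6)(-4) = -31
E→F: (-6)(-7) − (-7)(-7) = -7
F→G: (-7)(3) − (4)(-7) = 7
G→A: (4)(5) − (6)(3) = 2
Σ = -106
Area = |Σ|/2 = 53.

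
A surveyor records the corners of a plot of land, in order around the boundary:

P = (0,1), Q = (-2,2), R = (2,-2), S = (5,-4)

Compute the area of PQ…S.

Apply the surveyor's formula: 2A = Σ (x_i·y_{i+1} − x_{i+1}·y_i), indices taken mod 4.
Σ = (2) + (0) + (2) + (5) = 9
Area = |Σ|/2 = 4.5.

4.5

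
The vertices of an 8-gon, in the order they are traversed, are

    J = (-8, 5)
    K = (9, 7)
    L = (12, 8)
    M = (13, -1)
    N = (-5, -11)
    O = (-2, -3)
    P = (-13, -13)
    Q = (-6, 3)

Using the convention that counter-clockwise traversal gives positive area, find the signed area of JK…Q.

-260

Apply Gauss's area formula: 2A = Σ (x_i·y_{i+1} − x_{i+1}·y_i), indices taken mod 8.
Σ = (-101) + (-12) + (-116) + (-148) + (-7) + (-13) + (-117) + (-6) = -520
Signed area = Σ/2 = -260 (negative ⇒ clockwise traversal).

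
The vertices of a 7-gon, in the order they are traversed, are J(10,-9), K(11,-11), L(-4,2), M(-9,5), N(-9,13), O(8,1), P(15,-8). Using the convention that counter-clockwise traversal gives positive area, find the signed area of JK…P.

Cross-terms: -11, -22, -2, -72, -113, -79, -55  ⇒  Σ = -354
Signed area = Σ/2 = -177 (negative ⇒ clockwise traversal).

-177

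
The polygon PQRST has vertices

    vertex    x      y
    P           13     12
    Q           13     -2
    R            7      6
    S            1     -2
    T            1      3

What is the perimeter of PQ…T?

54

|PQ| = √((0)² + (-14)²) = √196 = 14
|QR| = √((-6)² + (8)²) = √100 = 10
|RS| = √((-6)² + (-8)²) = √100 = 10
|ST| = √((0)² + (5)²) = √25 = 5
|TP| = √((12)² + (9)²) = √225 = 15
Perimeter = 14 + 10 + 10 + 5 + 15 = 54.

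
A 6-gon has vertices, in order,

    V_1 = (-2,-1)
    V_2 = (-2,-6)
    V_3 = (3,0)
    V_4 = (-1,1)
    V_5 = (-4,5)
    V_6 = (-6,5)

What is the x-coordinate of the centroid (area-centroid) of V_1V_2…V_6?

-239/168

Apply the shoelace (surveyor's) formula. First the cross-terms c_i = x_i·y_{i+1} − x_{i+1}·y_i:
  10, 18, 3, -1, 10, 16  ⇒  2A = 56, A = 28.
Then Σ (x_i + x_{i+1})·c_i = -239, so x̄ = -239 / (6·28) = -239/168.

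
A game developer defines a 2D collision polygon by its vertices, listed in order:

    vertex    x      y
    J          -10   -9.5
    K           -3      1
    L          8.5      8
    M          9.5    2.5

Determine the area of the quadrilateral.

Σ = (-38.5) + (-32.5) + (-54.75) + (-65.25) = -191
Area = |Σ|/2 = 95.5.

95.5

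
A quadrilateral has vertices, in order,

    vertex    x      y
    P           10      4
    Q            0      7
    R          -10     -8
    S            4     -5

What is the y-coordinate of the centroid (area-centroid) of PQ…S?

-0.5

Apply the shoelace (surveyor's) formula. First the cross-terms c_i = x_i·y_{i+1} − x_{i+1}·y_i:
  70, 70, 82, 66  ⇒  2A = 288, A = 144.
Then Σ (y_i + y_{i+1})·c_i = -432, so ȳ = -432 / (6·144) = -0.5.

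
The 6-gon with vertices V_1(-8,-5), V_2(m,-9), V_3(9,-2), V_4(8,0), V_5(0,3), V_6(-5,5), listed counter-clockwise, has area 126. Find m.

Write out the shoelace sum; only the two edges meeting at V_2 involve m:
2·Area = [((-8)·(-9) − m·(-5)) + (m·(-2) − 9·(-9))] + 120
       = 3·m + 273 = 252
⇒ m = -7.

-7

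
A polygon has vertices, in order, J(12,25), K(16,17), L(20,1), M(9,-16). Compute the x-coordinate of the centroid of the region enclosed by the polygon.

Apply the shoelace formula. First the cross-terms c_i = x_i·y_{i+1} − x_{i+1}·y_i:
  -196, -324, -329, 417  ⇒  2A = -432, A = -216.
Then Σ (x_i + x_{i+1})·c_i = -17936, so x̄ = -17936 / (6·(-216)) = 1121/81.

1121/81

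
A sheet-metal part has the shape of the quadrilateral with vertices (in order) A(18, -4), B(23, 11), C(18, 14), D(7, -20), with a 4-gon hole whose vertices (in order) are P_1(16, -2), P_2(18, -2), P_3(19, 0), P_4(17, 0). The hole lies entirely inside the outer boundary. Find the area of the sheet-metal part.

140

Outer boundary:
Σ = (290) + (124) + (-458) + (332) = 288
Area = |Σ|/2 = 144.
Hole:
Cross-terms: 4, 38, 0, -34  ⇒  Σ = 8
Area = |Σ|/2 = 4.
Net area = 144 − 4 = 140.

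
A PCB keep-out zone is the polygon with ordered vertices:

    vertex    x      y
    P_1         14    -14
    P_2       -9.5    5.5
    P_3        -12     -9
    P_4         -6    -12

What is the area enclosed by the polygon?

218.75

Apply the shoelace (surveyor's) formula: 2A = Σ (x_i·y_{i+1} − x_{i+1}·y_i), indices taken mod 4.
Σ = (-56) + (151.5) + (90) + (252) = 437.5
Area = |Σ|/2 = 218.75.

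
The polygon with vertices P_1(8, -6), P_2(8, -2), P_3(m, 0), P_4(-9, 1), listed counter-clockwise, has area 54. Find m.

Write out the shoelace sum; only the two edges meeting at P_3 involve m:
2·Area = [(8·0 − m·(-2)) + (m·1 − (-9)·0)] + 78
       = 3·m + 78 = 108
⇒ m = 10.

10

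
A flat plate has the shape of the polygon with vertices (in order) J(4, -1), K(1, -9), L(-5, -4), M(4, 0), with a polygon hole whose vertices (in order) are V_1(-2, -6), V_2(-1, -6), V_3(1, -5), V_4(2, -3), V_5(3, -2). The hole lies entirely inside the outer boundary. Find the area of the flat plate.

32.5

Outer boundary:
J→K: (4)(-9) − (1)(-1) = -35
K→L: (1)(-4) − (-5)(-9) = -49
L→M: (-5)(0) − (4)(-4) = 16
M→J: (4)(-1) − (4)(0) = -4
Σ = -72
Area = |Σ|/2 = 36.
Hole:
V_1→V_2: (-2)(-6) − (-1)(-6) = 6
V_2→V_3: (-1)(-5) − (1)(-6) = 11
V_3→V_4: (1)(-3) − (2)(-5) = 7
V_4→V_5: (2)(-2) − (3)(-3) = 5
V_5→V_1: (3)(-6) − (-2)(-2) = -22
Σ = 7
Area = |Σ|/2 = 3.5.
Net area = 36 − 3.5 = 32.5.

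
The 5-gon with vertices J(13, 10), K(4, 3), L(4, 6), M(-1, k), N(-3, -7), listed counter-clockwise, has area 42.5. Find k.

Write out the shoelace sum; only the two edges meeting at M involve k:
2·Area = [(4·k − (-1)·6) + ((-1)·(-7) − (-3)·k)] + 72
       = 7·k + 85 = 85
⇒ k = 0.

0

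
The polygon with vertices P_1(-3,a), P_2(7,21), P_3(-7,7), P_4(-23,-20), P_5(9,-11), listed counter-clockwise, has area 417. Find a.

The doubled signed area Σ (x_i y_{i+1} − x_{i+1} y_i) is linear in a.
With a=0 it equals 834; the coefficient of a is 2 (from the two edges through P_1).
So 2·a + 834 = 2·417 = 834 ⇒ a = 0.

0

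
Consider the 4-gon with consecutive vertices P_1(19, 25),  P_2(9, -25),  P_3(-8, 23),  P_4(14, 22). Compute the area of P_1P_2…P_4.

629.5

Apply the shoelace (surveyor's) formula: 2A = Σ (x_i·y_{i+1} − x_{i+1}·y_i), indices taken mod 4.
P_1→P_2: (19)(-25) − (9)(25) = -700
P_2→P_3: (9)(23) − (-8)(-25) = 7
P_3→P_4: (-8)(22) − (14)(23) = -498
P_4→P_1: (14)(25) − (19)(22) = -68
Σ = -1259
Area = |Σ|/2 = 629.5.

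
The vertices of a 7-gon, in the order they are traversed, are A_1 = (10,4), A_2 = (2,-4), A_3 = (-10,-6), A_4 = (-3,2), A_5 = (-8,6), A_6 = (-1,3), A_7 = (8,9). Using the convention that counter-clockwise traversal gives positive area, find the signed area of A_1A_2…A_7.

Apply the surveyor's formula: 2A = Σ (x_i·y_{i+1} − x_{i+1}·y_i), indices taken mod 7.
A_1→A_2: (10)(-4) − (2)(4) = -48
A_2→A_3: (2)(-6) − (-10)(-4) = -52
A_3→A_4: (-10)(2) − (-3)(-6) = -38
A_4→A_5: (-3)(6) − (-8)(2) = -2
A_5→A_6: (-8)(3) − (-1)(6) = -18
A_6→A_7: (-1)(9) − (8)(3) = -33
A_7→A_1: (8)(4) − (10)(9) = -58
Σ = -249
Signed area = Σ/2 = -124.5 (negative ⇒ clockwise traversal).

-124.5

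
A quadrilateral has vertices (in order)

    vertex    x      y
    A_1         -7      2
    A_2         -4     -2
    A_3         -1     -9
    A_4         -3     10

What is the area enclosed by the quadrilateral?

41.5

Σ = (22) + (34) + (-37) + (64) = 83
Area = |Σ|/2 = 41.5.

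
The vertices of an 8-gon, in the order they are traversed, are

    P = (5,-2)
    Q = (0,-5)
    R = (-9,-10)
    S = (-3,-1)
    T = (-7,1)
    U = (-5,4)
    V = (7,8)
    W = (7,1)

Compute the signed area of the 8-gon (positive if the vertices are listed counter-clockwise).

Σ = (-25) + (-45) + (-21) + (-10) + (-23) + (-68) + (-49) + (-19) = -260
Signed area = Σ/2 = -130 (negative ⇒ clockwise traversal).

-130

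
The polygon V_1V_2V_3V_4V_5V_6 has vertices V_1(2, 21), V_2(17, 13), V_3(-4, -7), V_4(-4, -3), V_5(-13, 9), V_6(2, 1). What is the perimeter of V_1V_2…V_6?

|V_1V_2| = √((15)² + (-8)²) = √289 = 17
|V_2V_3| = √((-21)² + (-20)²) = √841 = 29
|V_3V_4| = √((0)² + (4)²) = √16 = 4
|V_4V_5| = √((-9)² + (12)²) = √225 = 15
|V_5V_6| = √((15)² + (-8)²) = √289 = 17
|V_6V_1| = √((0)² + (20)²) = √400 = 20
Perimeter = 17 + 29 + 4 + 15 + 17 + 20 = 102.

102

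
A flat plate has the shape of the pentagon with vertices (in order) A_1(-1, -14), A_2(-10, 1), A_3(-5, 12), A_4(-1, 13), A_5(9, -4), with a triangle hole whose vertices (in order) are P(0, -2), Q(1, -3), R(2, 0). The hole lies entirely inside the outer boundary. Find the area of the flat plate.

274

Outer boundary:
Σ = (-141) + (-115) + (-53) + (-113) + (-130) = -552
Area = |Σ|/2 = 276.
Hole:
Σ = (2) + (6) + (-4) = 4
Area = |Σ|/2 = 2.
Net area = 276 − 2 = 274.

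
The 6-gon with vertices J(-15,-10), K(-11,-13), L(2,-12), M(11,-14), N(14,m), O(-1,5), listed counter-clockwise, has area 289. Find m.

Write out the shoelace sum; only the two edges meeting at N involve m:
2·Area = [(11·m − 14·(-14)) + (14·5 − (-1)·m)] + 432
       = 12·m + 698 = 578
⇒ m = -10.

-10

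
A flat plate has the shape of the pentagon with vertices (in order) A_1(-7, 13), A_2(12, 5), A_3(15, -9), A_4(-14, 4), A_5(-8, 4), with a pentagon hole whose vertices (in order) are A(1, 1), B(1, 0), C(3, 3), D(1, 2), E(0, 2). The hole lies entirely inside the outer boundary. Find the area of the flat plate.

267.5

Outer boundary:
Apply Gauss's area formula: 2A = Σ (x_i·y_{i+1} − x_{i+1}·y_i), indices taken mod 5.
Cross-terms: -191, -183, -66, -24, -76  ⇒  Σ = -540
Area = |Σ|/2 = 270.
Hole:
Apply the shoelace formula: 2A = Σ (x_i·y_{i+1} − x_{i+1}·y_i), indices taken mod 5.
A→B: (1)(0) − (1)(1) = -1
B→C: (1)(3) − (3)(0) = 3
C→D: (3)(2) − (1)(3) = 3
D→E: (1)(2) − (0)(2) = 2
E→A: (0)(1) − (1)(2) = -2
Σ = 5
Area = |Σ|/2 = 2.5.
Net area = 270 − 2.5 = 267.5.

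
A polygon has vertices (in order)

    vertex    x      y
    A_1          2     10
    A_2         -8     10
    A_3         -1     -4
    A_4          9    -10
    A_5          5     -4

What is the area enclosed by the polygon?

Σ = (100) + (42) + (46) + (14) + (58) = 260
Area = |Σ|/2 = 130.

130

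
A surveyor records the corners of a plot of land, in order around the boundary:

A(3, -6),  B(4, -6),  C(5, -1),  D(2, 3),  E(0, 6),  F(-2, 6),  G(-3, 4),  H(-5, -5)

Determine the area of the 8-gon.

Σ = (6) + (26) + (17) + (12) + (12) + (10) + (35) + (45) = 163
Area = |Σ|/2 = 81.5.

81.5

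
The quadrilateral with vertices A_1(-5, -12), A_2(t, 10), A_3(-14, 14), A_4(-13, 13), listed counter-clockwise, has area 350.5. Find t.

Write out the shoelace sum; only the two edges meeting at A_2 involve t:
2·Area = [((-5)·10 − t·(-12)) + (t·14 − (-14)·10)] + 221
       = 26·t + 311 = 701
⇒ t = 15.

15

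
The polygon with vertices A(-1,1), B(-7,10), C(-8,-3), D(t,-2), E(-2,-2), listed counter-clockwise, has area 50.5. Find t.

-5

Write out the shoelace sum; only the two edges meeting at D involve t:
2·Area = [((-8)·(-2) − t·(-3)) + (t·(-2) − (-2)·(-2))] + 94
       = 1·t + 106 = 101
⇒ t = -5.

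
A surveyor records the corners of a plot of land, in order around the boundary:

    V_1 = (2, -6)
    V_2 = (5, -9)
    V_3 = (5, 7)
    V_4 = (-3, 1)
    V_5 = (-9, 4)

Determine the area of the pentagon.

80.5

V_1→V_2: (2)(-9) − (5)(-6) = 12
V_2→V_3: (5)(7) − (5)(-9) = 80
V_3→V_4: (5)(1) − (-3)(7) = 26
V_4→V_5: (-3)(4) − (-9)(1) = -3
V_5→V_1: (-9)(-6) − (2)(4) = 46
Σ = 161
Area = |Σ|/2 = 80.5.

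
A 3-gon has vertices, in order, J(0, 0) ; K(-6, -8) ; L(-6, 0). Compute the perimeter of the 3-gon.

|JK| = √((-6)² + (-8)²) = √100 = 10
|KL| = √((0)² + (8)²) = √64 = 8
|LJ| = √((6)² + (0)²) = √36 = 6
Perimeter = 10 + 8 + 6 = 24.

24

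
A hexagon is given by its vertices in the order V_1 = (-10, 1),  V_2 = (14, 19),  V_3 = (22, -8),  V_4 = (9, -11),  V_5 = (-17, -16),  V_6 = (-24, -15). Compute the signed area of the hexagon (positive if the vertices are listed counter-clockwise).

-769

Apply the surveyor's formula: 2A = Σ (x_i·y_{i+1} − x_{i+1}·y_i), indices taken mod 6.
Σ = (-204) + (-530) + (-170) + (-331) + (-129) + (-174) = -1538
Signed area = Σ/2 = -769 (negative ⇒ clockwise traversal).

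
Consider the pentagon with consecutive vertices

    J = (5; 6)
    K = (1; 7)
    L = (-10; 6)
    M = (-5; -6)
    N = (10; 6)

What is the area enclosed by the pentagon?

127.5

Σ = (29) + (76) + (90) + (30) + (30) = 255
Area = |Σ|/2 = 127.5.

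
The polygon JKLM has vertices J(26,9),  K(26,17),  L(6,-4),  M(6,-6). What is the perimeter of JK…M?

64

|JK| = √((0)² + (8)²) = √64 = 8
|KL| = √((-20)² + (-21)²) = √841 = 29
|LM| = √((0)² + (-2)²) = √4 = 2
|MJ| = √((20)² + (15)²) = √625 = 25
Perimeter = 8 + 29 + 2 + 25 = 64.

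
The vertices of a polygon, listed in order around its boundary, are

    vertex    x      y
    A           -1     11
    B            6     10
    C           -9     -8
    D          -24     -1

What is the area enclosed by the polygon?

Apply the shoelace formula: 2A = Σ (x_i·y_{i+1} − x_{i+1}·y_i), indices taken mod 4.
Cross-terms: -76, 42, -183, -265  ⇒  Σ = -482
Area = |Σ|/2 = 241.

241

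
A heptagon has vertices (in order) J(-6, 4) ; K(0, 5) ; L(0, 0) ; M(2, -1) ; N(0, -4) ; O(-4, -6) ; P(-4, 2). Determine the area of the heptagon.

Apply the shoelace formula: 2A = Σ (x_i·y_{i+1} − x_{i+1}·y_i), indices taken mod 7.
Σ = (-30) + (0) + (0) + (-8) + (-16) + (-32) + (-4) = -90
Area = |Σ|/2 = 45.

45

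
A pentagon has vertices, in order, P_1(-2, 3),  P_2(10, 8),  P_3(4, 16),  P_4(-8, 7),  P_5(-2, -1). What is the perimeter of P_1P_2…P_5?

52

|P_1P_2| = √((12)² + (5)²) = √169 = 13
|P_2P_3| = √((-6)² + (8)²) = √100 = 10
|P_3P_4| = √((-12)² + (-9)²) = √225 = 15
|P_4P_5| = √((6)² + (-8)²) = √100 = 10
|P_5P_1| = √((0)² + (4)²) = √16 = 4
Perimeter = 13 + 10 + 15 + 10 + 4 = 52.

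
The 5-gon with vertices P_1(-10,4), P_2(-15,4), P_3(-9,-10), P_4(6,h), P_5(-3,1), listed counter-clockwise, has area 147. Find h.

-4

The doubled signed area Σ (x_i y_{i+1} − x_{i+1} y_i) is linear in h.
With h=0 it equals 270; the coefficient of h is -6 (from the two edges through P_4).
So -6·h + 270 = 2·147 = 294 ⇒ h = -4.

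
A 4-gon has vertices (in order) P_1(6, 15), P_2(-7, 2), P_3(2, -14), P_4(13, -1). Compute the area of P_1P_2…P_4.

Apply the shoelace formula: 2A = Σ (x_i·y_{i+1} − x_{i+1}·y_i), indices taken mod 4.
P_1→P_2: (6)(2) − (-7)(15) = 117
P_2→P_3: (-7)(-14) − (2)(2) = 94
P_3→P_4: (2)(-1) − (13)(-14) = 180
P_4→P_1: (13)(15) − (6)(-1) = 201
Σ = 592
Area = |Σ|/2 = 296.

296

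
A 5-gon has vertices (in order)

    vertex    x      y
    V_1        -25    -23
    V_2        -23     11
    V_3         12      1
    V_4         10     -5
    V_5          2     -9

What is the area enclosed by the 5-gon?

Apply the shoelace (surveyor's) formula: 2A = Σ (x_i·y_{i+1} − x_{i+1}·y_i), indices taken mod 5.
V_1→V_2: (-25)(11) − (-23)(-23) = -804
V_2→V_3: (-23)(1) − (12)(11) = -155
V_3→V_4: (12)(-5) − (10)(1) = -70
V_4→V_5: (10)(-9) − (2)(-5) = -80
V_5→V_1: (2)(-23) − (-25)(-9) = -271
Σ = -1380
Area = |Σ|/2 = 690.

690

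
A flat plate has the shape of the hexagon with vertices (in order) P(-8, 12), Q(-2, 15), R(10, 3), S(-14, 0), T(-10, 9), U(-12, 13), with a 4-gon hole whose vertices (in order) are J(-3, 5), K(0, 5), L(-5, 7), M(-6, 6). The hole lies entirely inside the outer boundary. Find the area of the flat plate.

194

Outer boundary:
Apply the shoelace (surveyor's) formula: 2A = Σ (x_i·y_{i+1} − x_{i+1}·y_i), indices taken mod 6.
Σ = (-96) + (-156) + (42) + (-126) + (-22) + (-40) = -398
Area = |Σ|/2 = 199.
Hole:
Apply the surveyor's formula: 2A = Σ (x_i·y_{i+1} − x_{i+1}·y_i), indices taken mod 4.
Σ = (-15) + (25) + (12) + (-12) = 10
Area = |Σ|/2 = 5.
Net area = 199 − 5 = 194.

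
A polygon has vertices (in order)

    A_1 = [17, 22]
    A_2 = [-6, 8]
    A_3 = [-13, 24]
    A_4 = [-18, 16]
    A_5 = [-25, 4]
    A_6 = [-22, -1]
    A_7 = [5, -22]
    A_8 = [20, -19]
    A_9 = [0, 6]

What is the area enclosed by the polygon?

Σ = (268) + (-40) + (224) + (328) + (113) + (489) + (345) + (120) + (-102) = 1745
Area = |Σ|/2 = 872.5.

872.5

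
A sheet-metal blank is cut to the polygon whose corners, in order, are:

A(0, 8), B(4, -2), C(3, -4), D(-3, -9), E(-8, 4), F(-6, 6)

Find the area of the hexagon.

118.5

Apply the shoelace formula: 2A = Σ (x_i·y_{i+1} − x_{i+1}·y_i), indices taken mod 6.
Σ = (-32) + (-10) + (-39) + (-84) + (-24) + (-48) = -237
Area = |Σ|/2 = 118.5.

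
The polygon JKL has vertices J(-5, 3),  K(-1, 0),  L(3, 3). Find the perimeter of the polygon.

18

|JK| = √((4)² + (-3)²) = √25 = 5
|KL| = √((4)² + (3)²) = √25 = 5
|LJ| = √((-8)² + (0)²) = √64 = 8
Perimeter = 5 + 5 + 8 = 18.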